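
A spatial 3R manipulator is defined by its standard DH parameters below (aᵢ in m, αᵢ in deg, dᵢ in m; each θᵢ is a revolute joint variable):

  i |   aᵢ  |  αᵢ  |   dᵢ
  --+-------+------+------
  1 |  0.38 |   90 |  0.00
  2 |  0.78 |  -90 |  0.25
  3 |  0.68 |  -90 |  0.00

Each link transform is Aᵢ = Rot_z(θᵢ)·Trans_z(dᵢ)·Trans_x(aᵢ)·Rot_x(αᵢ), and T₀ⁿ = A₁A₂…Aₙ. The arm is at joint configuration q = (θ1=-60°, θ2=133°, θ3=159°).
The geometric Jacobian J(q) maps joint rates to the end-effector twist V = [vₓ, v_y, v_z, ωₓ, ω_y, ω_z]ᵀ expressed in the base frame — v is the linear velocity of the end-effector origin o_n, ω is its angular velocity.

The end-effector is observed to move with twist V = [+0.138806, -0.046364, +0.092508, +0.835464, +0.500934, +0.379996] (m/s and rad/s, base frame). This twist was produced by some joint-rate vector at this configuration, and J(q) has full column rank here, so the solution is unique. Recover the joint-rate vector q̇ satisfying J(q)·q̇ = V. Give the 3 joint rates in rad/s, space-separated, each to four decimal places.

0.3950 -0.9740 0.0220

o_n = [0.1350, -0.2465, 0.1062]
J₁: ẑ×o_n = [0.2465, 0.1350, -0.0000], ω = ẑ
J2: z=[-0.8660, -0.5000, 0.0000] o=[0.1900, -0.3291, 0.0000] → [-0.0531, 0.0919, -0.0990, -0.8660, -0.5000, 0.0000]
J3: z=[-0.3657, 0.6334, -0.6820] o=[-0.2925, 0.0066, 0.5705] → [-0.4667, -0.4613, -0.1782, -0.3657, 0.6334, -0.6820]
q̇ = J⁺·V = [0.3950, -0.9740, 0.0220]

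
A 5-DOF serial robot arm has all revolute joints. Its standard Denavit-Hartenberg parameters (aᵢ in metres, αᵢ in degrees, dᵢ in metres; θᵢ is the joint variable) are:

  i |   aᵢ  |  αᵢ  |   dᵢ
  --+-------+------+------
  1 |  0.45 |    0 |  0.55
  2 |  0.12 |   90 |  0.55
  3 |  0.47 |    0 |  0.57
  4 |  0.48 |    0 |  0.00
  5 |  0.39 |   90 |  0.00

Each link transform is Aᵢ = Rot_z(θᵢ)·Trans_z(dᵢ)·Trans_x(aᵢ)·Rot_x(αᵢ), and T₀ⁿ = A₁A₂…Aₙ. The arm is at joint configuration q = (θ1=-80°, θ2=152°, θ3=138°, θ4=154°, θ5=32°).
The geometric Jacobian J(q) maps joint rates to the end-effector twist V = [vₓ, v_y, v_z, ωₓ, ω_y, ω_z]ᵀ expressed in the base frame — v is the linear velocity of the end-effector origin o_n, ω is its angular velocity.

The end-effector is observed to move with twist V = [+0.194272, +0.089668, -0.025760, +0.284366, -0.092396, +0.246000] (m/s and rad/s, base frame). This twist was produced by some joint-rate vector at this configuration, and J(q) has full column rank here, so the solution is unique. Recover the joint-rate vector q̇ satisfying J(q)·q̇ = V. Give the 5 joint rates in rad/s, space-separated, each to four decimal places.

o_n = [0.7025, -0.3663, 0.7402]
J₁: ẑ×o_n = [0.3663, 0.7025, -0.0000], ω = ẑ
J2: z=[0.0000, 0.0000, 1.0000] o=[0.0781, -0.4432, 0.5500] → [-0.0769, 0.6243, 0.0000, 0.0000, 0.0000, 1.0000]
J3: z=[0.9511, -0.3090, 0.0000] o=[0.1152, -0.3290, 1.1000] → [0.1112, 0.3422, 0.1460, 0.9511, -0.3090, 0.0000]
J4: z=[0.9511, -0.3090, 0.0000] o=[0.5494, -0.8374, 1.4145] → [0.2084, 0.6413, 0.4953, 0.9511, -0.3090, 0.0000]
J5: z=[0.9511, -0.3090, 0.0000] o=[0.6050, -0.6663, 0.9694] → [0.0708, 0.2180, 0.3155, 0.9511, -0.3090, 0.0000]
q̇ = J⁺·V = [0.5600, -0.3140, 0.2100, -0.4700, 0.5590]

0.5600 -0.3140 0.2100 -0.4700 0.5590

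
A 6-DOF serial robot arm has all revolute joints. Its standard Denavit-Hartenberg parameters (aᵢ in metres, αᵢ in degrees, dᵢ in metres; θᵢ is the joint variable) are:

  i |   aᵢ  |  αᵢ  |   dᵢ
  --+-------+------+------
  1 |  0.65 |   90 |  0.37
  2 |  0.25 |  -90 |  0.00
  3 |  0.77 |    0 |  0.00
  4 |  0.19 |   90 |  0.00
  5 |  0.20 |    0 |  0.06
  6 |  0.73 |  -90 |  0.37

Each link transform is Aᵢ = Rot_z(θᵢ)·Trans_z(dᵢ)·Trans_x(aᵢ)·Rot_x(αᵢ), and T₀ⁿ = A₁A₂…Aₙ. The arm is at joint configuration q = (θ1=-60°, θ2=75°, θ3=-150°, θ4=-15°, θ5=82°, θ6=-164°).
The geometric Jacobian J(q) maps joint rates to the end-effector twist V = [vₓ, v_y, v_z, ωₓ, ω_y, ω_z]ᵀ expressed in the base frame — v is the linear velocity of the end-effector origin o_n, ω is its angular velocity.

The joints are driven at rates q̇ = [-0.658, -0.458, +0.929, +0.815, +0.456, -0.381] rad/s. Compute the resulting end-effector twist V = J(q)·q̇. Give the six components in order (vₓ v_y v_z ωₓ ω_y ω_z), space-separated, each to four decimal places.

o_n = [0.4249, -0.8406, -0.5740]
J₁: ẑ×o_n = [0.8406, 0.4249, -0.0000], ω = ẑ
J2: z=[-0.8660, -0.5000, 0.0000] o=[0.3250, -0.5629, 0.3700] → [0.4720, -0.8175, 0.2904, -0.8660, -0.5000, 0.0000]
J3: z=[-0.4830, 0.8365, 0.2588] o=[0.3574, -0.6190, 0.6115] → [-0.9343, -0.5551, 0.0505, -0.4830, 0.8365, 0.2588]
J4: z=[-0.4830, 0.8365, 0.2588] o=[-0.0624, -0.6620, -0.0326] → [-0.4066, -0.1354, -0.3213, -0.4830, 0.8365, 0.2588]
J5: z=[0.8030, 0.5410, -0.2500] o=[-0.1287, -0.6454, -0.2099] → [-0.2458, 0.1540, -0.4562, 0.8030, 0.5410, -0.2500]
J6: z=[0.8030, 0.5410, -0.2500] o=[-0.1859, -0.4449, -0.1996] → [-0.3015, 0.1479, -0.6482, 0.8030, 0.5410, -0.2500]
V = J·q̇ = [-1.9659, -0.5173, -0.3090, -0.3854, 1.7285, -0.2254]

-1.9659 -0.5173 -0.3090 -0.3854 1.7285 -0.2254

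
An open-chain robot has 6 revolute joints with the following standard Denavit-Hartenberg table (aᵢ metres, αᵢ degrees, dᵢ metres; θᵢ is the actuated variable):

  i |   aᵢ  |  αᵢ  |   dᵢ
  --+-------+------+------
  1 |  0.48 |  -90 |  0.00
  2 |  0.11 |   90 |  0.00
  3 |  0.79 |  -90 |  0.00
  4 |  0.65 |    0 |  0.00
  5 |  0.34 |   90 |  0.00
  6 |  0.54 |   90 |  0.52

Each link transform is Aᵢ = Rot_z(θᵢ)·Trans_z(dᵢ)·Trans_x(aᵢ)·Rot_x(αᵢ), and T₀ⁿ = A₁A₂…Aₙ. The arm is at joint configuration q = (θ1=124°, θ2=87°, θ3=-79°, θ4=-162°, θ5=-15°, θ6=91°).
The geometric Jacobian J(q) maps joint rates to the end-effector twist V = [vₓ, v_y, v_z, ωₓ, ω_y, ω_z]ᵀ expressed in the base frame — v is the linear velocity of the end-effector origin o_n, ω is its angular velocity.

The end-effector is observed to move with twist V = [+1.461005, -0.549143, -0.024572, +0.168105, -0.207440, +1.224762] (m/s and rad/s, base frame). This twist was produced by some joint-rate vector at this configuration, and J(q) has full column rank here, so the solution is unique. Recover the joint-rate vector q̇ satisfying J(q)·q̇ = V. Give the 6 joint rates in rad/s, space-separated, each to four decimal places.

-0.5080 0.2740 0.6060 -0.9650 -0.8040 0.7820

o_n = [-0.3543, 0.0154, -0.6195]
J₁: ẑ×o_n = [-0.0154, -0.3543, 0.0000], ω = ẑ
J2: z=[-0.8290, -0.5592, 0.0000] o=[-0.2684, 0.3979, 0.0000] → [0.3464, -0.5136, 0.2691, -0.8290, -0.5592, 0.0000]
J3: z=[-0.5584, 0.8279, 0.0523] o=[-0.2716, 0.4027, -0.1098] → [-0.4017, -0.2889, 0.2847, -0.5584, 0.8279, 0.0523]
J4: z=[-0.1869, -0.0641, -0.9803] o=[0.3669, 0.8429, -0.2604] → [-0.7881, 0.6399, 0.1084, -0.1869, -0.0641, -0.9803]
J5: z=[-0.1869, -0.0641, -0.9803] o=[-0.2449, 0.6647, -0.1321] → [-0.6053, 0.0161, 0.1144, -0.1869, -0.0641, -0.9803]
J6: z=[0.5154, -0.8559, -0.0423] o=[-0.5293, 0.4903, -0.0664] → [0.4533, 0.2776, -0.0950, 0.5154, -0.8559, -0.0423]
q̇ = J⁺·V = [-0.5080, 0.2740, 0.6060, -0.9650, -0.8040, 0.7820]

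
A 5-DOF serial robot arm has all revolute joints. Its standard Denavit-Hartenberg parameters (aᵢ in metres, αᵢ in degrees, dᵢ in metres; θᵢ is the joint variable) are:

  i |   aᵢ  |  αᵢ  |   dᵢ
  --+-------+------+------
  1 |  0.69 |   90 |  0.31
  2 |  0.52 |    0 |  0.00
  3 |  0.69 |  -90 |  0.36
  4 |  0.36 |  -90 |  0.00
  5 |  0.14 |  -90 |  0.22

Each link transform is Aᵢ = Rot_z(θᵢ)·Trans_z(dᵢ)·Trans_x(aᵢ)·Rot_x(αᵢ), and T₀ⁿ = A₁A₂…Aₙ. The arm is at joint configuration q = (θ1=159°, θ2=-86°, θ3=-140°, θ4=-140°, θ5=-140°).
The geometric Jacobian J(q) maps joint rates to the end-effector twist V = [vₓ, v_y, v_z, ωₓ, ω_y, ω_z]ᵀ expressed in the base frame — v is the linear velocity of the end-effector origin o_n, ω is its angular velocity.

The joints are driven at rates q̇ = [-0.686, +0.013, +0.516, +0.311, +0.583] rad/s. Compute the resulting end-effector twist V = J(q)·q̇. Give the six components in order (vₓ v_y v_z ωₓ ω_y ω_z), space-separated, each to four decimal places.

o_n = [0.0437, 0.7234, 0.1875]
J₁: ẑ×o_n = [-0.7234, 0.0437, 0.0000], ω = ẑ
J2: z=[0.3584, 0.9336, 0.0000] o=[-0.6442, 0.2473, 0.3100] → [-0.1143, 0.0439, -0.4715, 0.3584, 0.9336, 0.0000]
J3: z=[0.3584, 0.9336, 0.0000] o=[-0.6780, 0.2603, -0.2087] → [0.3700, -0.1420, -0.5078, 0.3584, 0.9336, 0.0000]
J4: z=[0.6716, -0.2578, -0.6947] o=[-0.1015, 0.4246, 0.2876] → [0.2334, -0.0337, 0.2381, 0.6716, -0.2578, -0.6947]
J5: z=[0.6914, 0.5551, 0.4624] o=[-0.1975, 0.7093, 0.0892] → [0.0480, 0.0435, -0.1241, 0.6914, 0.5551, 0.4624]
V = J·q̇ = [0.7863, -0.0878, -0.2664, 0.8015, 0.7373, -0.6325]

0.7863 -0.0878 -0.2664 0.8015 0.7373 -0.6325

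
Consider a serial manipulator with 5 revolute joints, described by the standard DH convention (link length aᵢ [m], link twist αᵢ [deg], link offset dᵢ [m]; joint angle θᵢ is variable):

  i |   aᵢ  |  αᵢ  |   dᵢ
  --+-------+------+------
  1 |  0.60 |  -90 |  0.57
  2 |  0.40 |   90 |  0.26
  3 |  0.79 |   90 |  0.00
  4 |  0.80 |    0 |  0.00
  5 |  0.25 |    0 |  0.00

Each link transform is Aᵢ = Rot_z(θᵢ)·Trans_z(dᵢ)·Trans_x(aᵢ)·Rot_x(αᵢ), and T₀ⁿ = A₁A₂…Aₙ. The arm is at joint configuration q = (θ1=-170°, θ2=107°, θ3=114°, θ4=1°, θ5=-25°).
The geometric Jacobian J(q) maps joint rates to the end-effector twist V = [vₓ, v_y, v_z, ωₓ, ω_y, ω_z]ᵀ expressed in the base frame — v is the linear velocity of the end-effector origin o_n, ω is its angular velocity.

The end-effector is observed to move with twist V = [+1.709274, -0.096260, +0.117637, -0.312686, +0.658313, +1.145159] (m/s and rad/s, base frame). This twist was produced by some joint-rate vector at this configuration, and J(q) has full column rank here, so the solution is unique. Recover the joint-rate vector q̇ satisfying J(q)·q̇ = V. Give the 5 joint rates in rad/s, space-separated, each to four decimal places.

o_n = [-0.2724, -1.9987, 0.9204]
J₁: ẑ×o_n = [1.9987, -0.2724, 0.0000], ω = ẑ
J2: z=[0.1736, -0.9848, 0.0000] o=[-0.5909, -0.1042, 0.5700] → [-0.3450, -0.0608, -0.0154, 0.1736, -0.9848, 0.0000]
J3: z=[-0.9418, -0.1661, -0.2924] o=[-0.4306, -0.3399, 0.1875] → [-0.6067, 0.6440, 1.5885, -0.9418, -0.1661, -0.2924]
J4: z=[0.3337, -0.3542, -0.8736] o=[-0.3978, -1.0670, 0.4948] → [-0.9648, -0.2515, -0.2665, 0.3337, -0.3542, -0.8736]
J5: z=[0.3337, -0.3542, -0.8736] o=[-0.3777, -1.8054, 0.8018] → [-0.2109, -0.1315, -0.0272, 0.3337, -0.3542, -0.8736]
q̇ = J⁺·V = [0.8060, -0.5330, 0.0860, 0.1610, -0.5780]

0.8060 -0.5330 0.0860 0.1610 -0.5780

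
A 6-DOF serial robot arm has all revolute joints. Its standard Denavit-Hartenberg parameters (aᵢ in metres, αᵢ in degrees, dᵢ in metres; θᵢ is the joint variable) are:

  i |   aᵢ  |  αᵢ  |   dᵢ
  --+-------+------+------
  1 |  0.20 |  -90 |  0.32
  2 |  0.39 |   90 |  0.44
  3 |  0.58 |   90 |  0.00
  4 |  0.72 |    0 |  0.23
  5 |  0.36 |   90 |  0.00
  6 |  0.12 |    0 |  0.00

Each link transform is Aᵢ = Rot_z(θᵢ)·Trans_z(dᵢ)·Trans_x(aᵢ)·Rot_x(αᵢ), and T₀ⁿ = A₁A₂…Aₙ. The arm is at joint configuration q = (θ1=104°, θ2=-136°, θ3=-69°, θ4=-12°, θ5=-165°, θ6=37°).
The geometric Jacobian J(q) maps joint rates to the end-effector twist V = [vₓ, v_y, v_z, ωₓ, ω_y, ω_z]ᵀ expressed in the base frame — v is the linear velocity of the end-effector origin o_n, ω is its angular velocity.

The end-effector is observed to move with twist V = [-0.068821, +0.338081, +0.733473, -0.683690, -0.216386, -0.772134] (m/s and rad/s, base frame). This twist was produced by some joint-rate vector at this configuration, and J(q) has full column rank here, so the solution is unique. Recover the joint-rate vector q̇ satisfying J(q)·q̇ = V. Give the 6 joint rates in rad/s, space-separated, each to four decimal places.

0.1910 0.9510 0.5590 -0.0210 0.7000 0.1650

o_n = [0.4221, 0.1354, 0.7262]
J₁: ẑ×o_n = [-0.1354, 0.4221, 0.0000], ω = ẑ
J2: z=[-0.9703, -0.2419, 0.0000] o=[-0.0484, 0.1941, 0.3200] → [-0.0983, 0.3941, 0.1707, -0.9703, -0.2419, 0.0000]
J3: z=[0.1681, -0.6740, -0.7193] o=[-0.4074, -0.1846, 0.5909] → [0.1390, -0.6194, 0.6129, 0.1681, -0.6740, -0.7193]
J4: z=[0.1853, 0.7383, -0.6485] o=[0.1541, -0.1987, 0.7353] → [0.2099, -0.1721, -0.1360, 0.1853, 0.7383, -0.6485]
J5: z=[0.1853, 0.7383, -0.6485] o=[0.8535, 0.0549, 0.8691] → [-0.0534, 0.3062, 0.3334, 0.1853, 0.7383, -0.6485]
J6: z=[0.1172, -0.6718, -0.7314] o=[0.5022, 0.0764, 0.7932] → [0.0882, 0.0665, -0.0469, 0.1172, -0.6718, -0.7314]
q̇ = J⁺·V = [0.1910, 0.9510, 0.5590, -0.0210, 0.7000, 0.1650]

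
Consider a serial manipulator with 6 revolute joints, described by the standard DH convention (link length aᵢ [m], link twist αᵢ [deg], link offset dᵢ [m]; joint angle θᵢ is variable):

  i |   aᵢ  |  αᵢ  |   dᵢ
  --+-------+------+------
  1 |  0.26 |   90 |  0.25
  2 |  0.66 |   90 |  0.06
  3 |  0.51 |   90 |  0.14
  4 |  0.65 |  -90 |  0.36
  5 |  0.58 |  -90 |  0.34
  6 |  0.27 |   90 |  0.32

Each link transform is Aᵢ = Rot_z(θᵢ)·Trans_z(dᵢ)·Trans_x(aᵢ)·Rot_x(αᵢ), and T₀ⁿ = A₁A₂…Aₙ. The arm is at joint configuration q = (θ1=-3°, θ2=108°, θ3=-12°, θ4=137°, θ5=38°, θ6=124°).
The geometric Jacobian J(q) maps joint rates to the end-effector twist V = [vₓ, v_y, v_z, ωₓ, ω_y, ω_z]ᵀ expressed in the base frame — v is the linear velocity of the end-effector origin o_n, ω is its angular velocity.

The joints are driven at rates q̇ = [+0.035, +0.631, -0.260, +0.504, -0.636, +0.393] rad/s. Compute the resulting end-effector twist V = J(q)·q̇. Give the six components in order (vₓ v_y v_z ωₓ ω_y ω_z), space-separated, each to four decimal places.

-0.4888 0.0648 -0.2214 -0.1502 -0.3065 0.5771

o_n = [0.6425, -0.2776, 0.9549]
J₁: ẑ×o_n = [0.2776, 0.6425, -0.0000], ω = ẑ
J2: z=[-0.0523, -0.9986, 0.0000] o=[0.2596, -0.0136, 0.2500] → [-0.7039, 0.0369, 0.3961, -0.0523, -0.9986, 0.0000]
J3: z=[0.9498, -0.0498, 0.3090] o=[0.0528, -0.0629, 0.8777] → [0.0625, 0.1089, -0.1746, 0.9498, -0.0498, 0.3090]
J4: z=[0.1154, 0.9734, -0.1977] o=[0.0374, 0.0441, 1.3954] → [-0.4925, -0.0688, -0.6261, 0.1154, 0.9734, -0.1977]
J5: z=[-0.4962, -0.1160, -0.8604] o=[0.6383, 0.2663, 1.0190] → [-0.4606, -0.0354, 0.2703, -0.4962, -0.1160, -0.8604]
J6: z=[-0.6207, -0.6456, 0.4449] o=[0.8217, -0.2110, 0.5824] → [-0.2108, 0.1515, -0.0743, -0.6207, -0.6456, 0.4449]
V = J·q̇ = [-0.4888, 0.0648, -0.2214, -0.1502, -0.3065, 0.5771]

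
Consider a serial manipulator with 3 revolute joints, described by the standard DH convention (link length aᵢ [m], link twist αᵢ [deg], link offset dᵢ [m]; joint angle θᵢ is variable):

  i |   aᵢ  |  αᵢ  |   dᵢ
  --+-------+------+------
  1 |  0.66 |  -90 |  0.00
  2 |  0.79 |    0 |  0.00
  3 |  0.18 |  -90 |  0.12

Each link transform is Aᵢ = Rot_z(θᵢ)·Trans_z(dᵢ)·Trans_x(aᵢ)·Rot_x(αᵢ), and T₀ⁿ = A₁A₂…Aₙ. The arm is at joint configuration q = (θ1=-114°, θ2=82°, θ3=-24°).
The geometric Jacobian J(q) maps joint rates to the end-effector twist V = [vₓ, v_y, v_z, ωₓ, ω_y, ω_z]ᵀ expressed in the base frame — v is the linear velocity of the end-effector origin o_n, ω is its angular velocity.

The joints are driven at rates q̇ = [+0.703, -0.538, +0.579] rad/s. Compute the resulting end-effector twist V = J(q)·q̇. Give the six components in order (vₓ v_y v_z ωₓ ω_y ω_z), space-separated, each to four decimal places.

o_n = [-0.2423, -0.8393, -0.9350]
J₁: ẑ×o_n = [0.8393, -0.2423, 0.0000], ω = ẑ
J2: z=[0.9135, -0.4067, 0.0000] o=[-0.2684, -0.6029, 0.0000] → [0.3803, 0.8541, -0.2053, 0.9135, -0.4067, 0.0000]
J3: z=[0.9135, -0.4067, 0.0000] o=[-0.3132, -0.7034, -0.7823] → [0.0621, 0.1395, -0.0954, 0.9135, -0.4067, 0.0000]
V = J·q̇ = [0.4214, -0.5491, 0.0552, 0.0375, -0.0167, 0.7030]

0.4214 -0.5491 0.0552 0.0375 -0.0167 0.7030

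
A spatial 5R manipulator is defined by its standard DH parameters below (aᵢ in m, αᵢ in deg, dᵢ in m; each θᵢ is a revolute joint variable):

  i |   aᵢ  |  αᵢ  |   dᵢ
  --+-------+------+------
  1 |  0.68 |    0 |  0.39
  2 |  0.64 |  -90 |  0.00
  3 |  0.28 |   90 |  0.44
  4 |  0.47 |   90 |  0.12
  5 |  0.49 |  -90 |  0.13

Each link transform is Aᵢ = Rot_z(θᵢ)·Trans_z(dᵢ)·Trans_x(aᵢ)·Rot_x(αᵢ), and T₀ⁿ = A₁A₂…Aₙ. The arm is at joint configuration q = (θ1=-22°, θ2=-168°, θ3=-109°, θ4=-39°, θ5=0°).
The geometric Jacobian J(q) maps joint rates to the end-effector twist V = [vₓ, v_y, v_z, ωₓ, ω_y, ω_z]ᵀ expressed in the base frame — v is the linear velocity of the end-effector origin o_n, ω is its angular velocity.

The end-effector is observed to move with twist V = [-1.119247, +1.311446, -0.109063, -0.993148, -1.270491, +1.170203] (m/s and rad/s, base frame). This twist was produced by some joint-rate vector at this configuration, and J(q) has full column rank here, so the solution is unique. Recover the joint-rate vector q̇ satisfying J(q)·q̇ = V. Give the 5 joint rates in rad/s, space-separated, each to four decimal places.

o_n = [0.4607, 0.0445, 1.2437]
J₁: ẑ×o_n = [-0.0445, 0.4607, 0.0000], ω = ẑ
J2: z=[0.0000, 0.0000, 1.0000] o=[0.6305, -0.2547, 0.3900] → [-0.2992, -0.1697, 0.0000, 0.0000, 0.0000, 1.0000]
J3: z=[-0.1736, -0.9848, 0.0000] o=[0.0002, -0.1436, 0.3900] → [-0.8408, 0.1482, 0.4209, -0.1736, -0.9848, 0.0000]
J4: z=[0.9312, -0.1642, -0.3256] o=[0.0136, -0.5927, 0.6547] → [0.1107, -0.6940, 0.6668, 0.9312, -0.1642, -0.3256]
J5: z=[-0.0668, 0.8009, -0.5950] o=[0.2938, -0.3418, 0.9610] → [0.4563, -0.0805, -0.1595, -0.0668, 0.8009, -0.5950]
q̇ = J⁺·V = [0.9060, -0.3680, 0.9900, -0.9220, -0.5580]

0.9060 -0.3680 0.9900 -0.9220 -0.5580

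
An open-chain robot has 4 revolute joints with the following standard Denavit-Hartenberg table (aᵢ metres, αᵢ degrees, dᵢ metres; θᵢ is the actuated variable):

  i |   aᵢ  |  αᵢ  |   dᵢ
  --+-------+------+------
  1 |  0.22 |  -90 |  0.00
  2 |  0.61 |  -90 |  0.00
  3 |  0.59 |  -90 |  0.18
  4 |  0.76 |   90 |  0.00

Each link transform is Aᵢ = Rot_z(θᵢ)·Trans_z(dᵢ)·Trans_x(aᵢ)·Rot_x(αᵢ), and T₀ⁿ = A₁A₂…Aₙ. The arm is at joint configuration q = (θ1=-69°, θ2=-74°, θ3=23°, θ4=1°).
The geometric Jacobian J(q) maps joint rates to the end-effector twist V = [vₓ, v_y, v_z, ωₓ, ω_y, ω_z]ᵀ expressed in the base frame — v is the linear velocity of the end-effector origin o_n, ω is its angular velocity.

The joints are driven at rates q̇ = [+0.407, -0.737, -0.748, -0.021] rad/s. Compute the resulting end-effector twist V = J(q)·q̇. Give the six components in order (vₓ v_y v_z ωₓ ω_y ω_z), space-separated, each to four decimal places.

o_n = [-0.1731, -1.0208, 1.7349]
J₁: ẑ×o_n = [1.0208, -0.1731, 0.0000], ω = ẑ
J2: z=[0.9336, 0.3584, 0.0000] o=[0.0788, -0.2054, 0.0000] → [0.6217, -1.6196, -0.6709, 0.9336, 0.3584, 0.0000]
J3: z=[0.3445, -0.8974, -0.2756] o=[0.1391, -0.3624, 0.5864] → [-1.2121, -0.3096, -0.5070, 0.3445, -0.8974, -0.2756]
J4: z=[-0.8980, -0.2293, -0.3756] o=[0.0395, -0.7463, 1.0588] → [-0.2581, 0.6869, 0.1977, -0.8980, -0.2293, -0.3756]
V = J·q̇ = [0.8694, 1.3403, 0.8696, -0.9269, 0.4120, 0.6211]

0.8694 1.3403 0.8696 -0.9269 0.4120 0.6211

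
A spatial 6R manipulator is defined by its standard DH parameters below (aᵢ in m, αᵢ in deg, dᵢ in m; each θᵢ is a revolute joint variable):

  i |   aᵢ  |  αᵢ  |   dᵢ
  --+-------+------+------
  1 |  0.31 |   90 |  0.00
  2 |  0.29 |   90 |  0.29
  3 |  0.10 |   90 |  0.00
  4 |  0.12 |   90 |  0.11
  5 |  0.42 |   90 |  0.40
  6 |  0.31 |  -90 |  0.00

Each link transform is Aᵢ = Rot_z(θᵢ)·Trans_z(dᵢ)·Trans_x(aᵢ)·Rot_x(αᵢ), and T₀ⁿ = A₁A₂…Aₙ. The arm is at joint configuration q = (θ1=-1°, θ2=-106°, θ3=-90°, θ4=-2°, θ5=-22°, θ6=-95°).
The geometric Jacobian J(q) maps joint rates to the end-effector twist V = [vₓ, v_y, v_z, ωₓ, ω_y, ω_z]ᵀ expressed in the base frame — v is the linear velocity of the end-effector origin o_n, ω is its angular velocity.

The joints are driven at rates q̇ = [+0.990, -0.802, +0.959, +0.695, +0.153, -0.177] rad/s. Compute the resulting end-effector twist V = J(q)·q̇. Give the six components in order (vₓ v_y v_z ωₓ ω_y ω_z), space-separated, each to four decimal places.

o_n = [0.3287, 0.2852, -0.3443]
J₁: ẑ×o_n = [-0.2852, 0.3287, 0.0000], ω = ẑ
J2: z=[-0.0175, -0.9998, 0.0000] o=[0.3100, -0.0054, 0.0000] → [0.3443, -0.0060, 0.0137, -0.0175, -0.9998, 0.0000]
J3: z=[-0.9611, 0.0168, 0.2756] o=[0.2250, -0.2940, -0.2788] → [-0.1607, -0.0344, -0.5584, -0.9611, 0.0168, 0.2756]
J4: z=[0.2756, -0.0048, 0.9613] o=[0.2267, -0.1940, -0.2788] → [-0.4603, 0.1161, 0.1326, 0.2756, -0.0048, 0.9613]
J5: z=[0.9599, -0.0517, -0.2755] o=[0.2631, -0.0747, -0.1742] → [0.1079, 0.1453, 0.3488, 0.9599, -0.0517, -0.2755]
J6: z=[-0.2746, -0.3696, -0.8877] o=[0.6236, 0.2943, -0.4394] → [-0.0432, 0.2879, -0.1065, -0.2746, -0.3696, -0.8877]
V = J·q̇ = [-1.0083, 0.3492, -0.3821, -0.5207, 0.8721, 2.0374]

-1.0083 0.3492 -0.3821 -0.5207 0.8721 2.0374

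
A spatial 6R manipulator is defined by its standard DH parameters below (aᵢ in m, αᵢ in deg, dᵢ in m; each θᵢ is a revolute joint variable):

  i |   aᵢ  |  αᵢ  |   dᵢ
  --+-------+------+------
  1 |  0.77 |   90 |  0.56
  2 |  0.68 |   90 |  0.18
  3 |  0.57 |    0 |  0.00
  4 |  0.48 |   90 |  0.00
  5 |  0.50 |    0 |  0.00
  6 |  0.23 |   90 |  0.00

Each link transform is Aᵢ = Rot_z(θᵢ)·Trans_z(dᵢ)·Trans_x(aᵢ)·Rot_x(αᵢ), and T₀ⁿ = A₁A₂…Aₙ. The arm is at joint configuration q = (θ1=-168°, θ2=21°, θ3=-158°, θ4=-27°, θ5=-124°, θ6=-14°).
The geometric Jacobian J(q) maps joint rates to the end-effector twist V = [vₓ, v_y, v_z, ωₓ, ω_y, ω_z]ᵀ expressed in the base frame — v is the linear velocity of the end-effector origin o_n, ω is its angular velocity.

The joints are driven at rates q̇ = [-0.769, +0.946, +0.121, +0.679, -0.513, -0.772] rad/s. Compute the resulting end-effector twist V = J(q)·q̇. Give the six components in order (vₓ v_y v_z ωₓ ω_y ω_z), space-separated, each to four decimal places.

o_n = [-0.6590, -0.1717, 1.1344]
J₁: ẑ×o_n = [0.1717, -0.6590, 0.0000], ω = ẑ
J2: z=[-0.2079, 0.9781, 0.0000] o=[-0.7532, -0.1601, 0.5600] → [0.5619, 0.1194, -0.0897, -0.2079, 0.9781, 0.0000]
J3: z=[-0.3505, -0.0745, -0.9336] o=[-1.4116, -0.1160, 0.8037] → [-0.0767, -0.5866, 0.0756, -0.3505, -0.0745, -0.9336]
J4: z=[-0.3505, -0.0745, -0.9336] o=[-0.8846, -0.2223, 0.6143] → [0.0085, -0.0282, -0.0009, -0.3505, -0.0745, -0.9336]
J5: z=[-0.2867, 0.9575, 0.0312] o=[-0.4566, -0.0886, 0.4429] → [0.6647, 0.1919, 0.2177, -0.2867, 0.9575, 0.0312]
J6: z=[-0.2867, 0.9575, 0.0312] o=[-0.5606, -0.1356, 0.9297] → [0.1971, 0.0556, 0.1046, -0.2867, 0.9575, 0.0312]
V = J·q̇ = [-0.0972, 0.3882, -0.2687, -0.1087, -0.3647, -1.5560]

-0.0972 0.3882 -0.2687 -0.1087 -0.3647 -1.5560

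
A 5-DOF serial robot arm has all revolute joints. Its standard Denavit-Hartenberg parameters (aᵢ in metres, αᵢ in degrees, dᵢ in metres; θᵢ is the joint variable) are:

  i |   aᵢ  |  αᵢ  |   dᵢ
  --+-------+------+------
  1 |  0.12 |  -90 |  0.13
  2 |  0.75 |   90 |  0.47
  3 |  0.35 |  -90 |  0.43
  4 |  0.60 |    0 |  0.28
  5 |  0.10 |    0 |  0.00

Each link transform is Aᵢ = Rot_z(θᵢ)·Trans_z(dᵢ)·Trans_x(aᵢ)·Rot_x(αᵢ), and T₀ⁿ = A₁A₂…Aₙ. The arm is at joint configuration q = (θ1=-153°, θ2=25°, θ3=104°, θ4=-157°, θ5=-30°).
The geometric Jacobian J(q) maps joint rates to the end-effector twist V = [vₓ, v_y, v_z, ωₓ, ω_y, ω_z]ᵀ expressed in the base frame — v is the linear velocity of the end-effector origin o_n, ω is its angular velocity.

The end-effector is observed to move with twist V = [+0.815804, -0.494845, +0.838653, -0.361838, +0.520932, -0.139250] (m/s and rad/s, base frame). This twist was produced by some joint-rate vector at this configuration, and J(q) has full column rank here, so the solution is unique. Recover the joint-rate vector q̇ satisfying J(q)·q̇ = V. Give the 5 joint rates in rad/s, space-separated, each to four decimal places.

0.6500 -0.7310 -0.6790 0.3930 -0.8170

o_n = [-0.7479, -0.5042, 0.4882]
J₁: ẑ×o_n = [0.5042, -0.7479, 0.0000], ω = ẑ
J2: z=[0.4540, -0.8910, 0.0000] o=[-0.1069, -0.0545, 0.1300] → [-0.3191, -0.1626, -0.7753, 0.4540, -0.8910, 0.0000]
J3: z=[-0.3766, -0.1919, 0.9063] o=[-0.4992, -0.7818, -0.1870] → [-0.3812, 0.0288, -0.1523, -0.3766, -0.1919, 0.9063]
J4: z=[0.6737, 0.6148, 0.4101] o=[-0.4386, -1.1321, 0.2385] → [-0.1040, -0.2950, 0.6132, 0.6737, 0.6148, 0.4101]
J5: z=[0.6737, 0.6148, 0.4101] o=[-0.6894, -0.5824, 0.5094] → [-0.0451, -0.0097, 0.0887, 0.6737, 0.6148, 0.4101]
q̇ = J⁺·V = [0.6500, -0.7310, -0.6790, 0.3930, -0.8170]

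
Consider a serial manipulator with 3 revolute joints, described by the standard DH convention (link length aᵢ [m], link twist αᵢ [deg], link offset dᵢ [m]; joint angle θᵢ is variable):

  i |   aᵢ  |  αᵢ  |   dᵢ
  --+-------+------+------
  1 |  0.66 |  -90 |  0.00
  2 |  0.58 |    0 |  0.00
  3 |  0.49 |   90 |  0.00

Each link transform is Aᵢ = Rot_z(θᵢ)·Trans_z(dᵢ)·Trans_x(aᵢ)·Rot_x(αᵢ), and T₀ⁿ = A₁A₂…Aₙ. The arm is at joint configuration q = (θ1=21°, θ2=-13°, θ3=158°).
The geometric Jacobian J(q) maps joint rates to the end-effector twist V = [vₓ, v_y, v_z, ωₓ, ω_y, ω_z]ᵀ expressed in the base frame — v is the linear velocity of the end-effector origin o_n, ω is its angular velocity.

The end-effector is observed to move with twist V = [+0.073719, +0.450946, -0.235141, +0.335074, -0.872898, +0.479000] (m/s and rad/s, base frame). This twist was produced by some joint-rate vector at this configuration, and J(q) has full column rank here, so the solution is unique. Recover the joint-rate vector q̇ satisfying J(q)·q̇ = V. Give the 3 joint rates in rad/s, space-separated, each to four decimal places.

o_n = [0.7690, 0.2952, -0.1506]
J₁: ẑ×o_n = [-0.2952, 0.7690, 0.0000], ω = ẑ
J2: z=[-0.3584, 0.9336, 0.0000] o=[0.6162, 0.2365, 0.0000] → [-0.1406, -0.0540, -0.1638, -0.3584, 0.9336, 0.0000]
J3: z=[-0.3584, 0.9336, 0.0000] o=[1.1438, 0.4390, 0.1305] → [-0.2624, -0.1007, 0.4014, -0.3584, 0.9336, 0.0000]
q̇ = J⁺·V = [0.4790, -0.2480, -0.6870]

0.4790 -0.2480 -0.6870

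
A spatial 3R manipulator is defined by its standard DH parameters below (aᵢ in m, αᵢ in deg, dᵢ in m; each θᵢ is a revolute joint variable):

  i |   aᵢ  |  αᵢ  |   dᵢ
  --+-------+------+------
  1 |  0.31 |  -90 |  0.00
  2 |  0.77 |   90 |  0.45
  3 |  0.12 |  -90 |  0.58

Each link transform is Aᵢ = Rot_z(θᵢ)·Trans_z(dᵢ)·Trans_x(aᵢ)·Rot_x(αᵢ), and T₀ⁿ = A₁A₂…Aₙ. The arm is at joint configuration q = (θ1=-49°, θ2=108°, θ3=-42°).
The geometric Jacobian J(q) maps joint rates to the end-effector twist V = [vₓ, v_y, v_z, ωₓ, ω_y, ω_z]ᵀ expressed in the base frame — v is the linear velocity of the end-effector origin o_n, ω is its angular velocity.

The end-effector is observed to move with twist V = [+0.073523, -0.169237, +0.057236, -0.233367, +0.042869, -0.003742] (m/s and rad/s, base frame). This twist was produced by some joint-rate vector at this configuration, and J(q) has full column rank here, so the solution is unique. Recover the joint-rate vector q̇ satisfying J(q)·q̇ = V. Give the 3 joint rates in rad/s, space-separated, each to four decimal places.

o_n = [0.6701, -0.2073, -0.9964]
J₁: ẑ×o_n = [0.2073, 0.6701, -0.0000], ω = ẑ
J2: z=[0.7547, 0.6561, 0.0000] o=[0.2034, -0.2340, 0.0000] → [-0.6537, 0.7520, -0.2861, 0.7547, 0.6561, 0.0000]
J3: z=[0.6239, -0.7178, -0.3090] o=[0.3869, 0.2408, -0.7323] → [0.0510, 0.0772, -0.0764, 0.6239, -0.7178, -0.3090]
q̇ = J⁺·V = [-0.0640, -0.1480, -0.1950]

-0.0640 -0.1480 -0.1950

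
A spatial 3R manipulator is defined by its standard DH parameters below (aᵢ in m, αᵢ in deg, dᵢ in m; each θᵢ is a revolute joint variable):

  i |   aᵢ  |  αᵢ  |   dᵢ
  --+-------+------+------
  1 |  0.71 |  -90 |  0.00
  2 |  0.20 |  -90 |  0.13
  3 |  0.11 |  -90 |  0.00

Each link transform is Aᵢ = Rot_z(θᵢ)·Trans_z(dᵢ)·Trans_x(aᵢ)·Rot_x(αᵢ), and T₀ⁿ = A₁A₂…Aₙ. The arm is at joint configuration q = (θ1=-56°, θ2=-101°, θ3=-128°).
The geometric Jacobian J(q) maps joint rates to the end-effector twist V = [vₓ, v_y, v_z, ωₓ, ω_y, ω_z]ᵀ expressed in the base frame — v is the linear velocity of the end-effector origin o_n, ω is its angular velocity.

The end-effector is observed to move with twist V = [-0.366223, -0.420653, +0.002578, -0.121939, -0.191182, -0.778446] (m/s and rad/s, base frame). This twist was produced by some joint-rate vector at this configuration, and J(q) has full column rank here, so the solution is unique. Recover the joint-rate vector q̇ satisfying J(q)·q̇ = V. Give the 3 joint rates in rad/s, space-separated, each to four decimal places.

o_n = [0.5625, -0.4465, 0.1298]
J₁: ẑ×o_n = [0.4465, 0.5625, -0.0000], ω = ẑ
J2: z=[0.8290, 0.5592, 0.0000] o=[0.3970, -0.5886, 0.0000] → [0.0726, -0.1076, 0.0252, 0.8290, 0.5592, 0.0000]
J3: z=[0.5489, -0.8138, 0.1908] o=[0.4835, -0.4843, 0.1963] → [0.0469, 0.0516, 0.0851, 0.5489, -0.8138, 0.1908]
q̇ = J⁺·V = [-0.7960, -0.2080, 0.0920]

-0.7960 -0.2080 0.0920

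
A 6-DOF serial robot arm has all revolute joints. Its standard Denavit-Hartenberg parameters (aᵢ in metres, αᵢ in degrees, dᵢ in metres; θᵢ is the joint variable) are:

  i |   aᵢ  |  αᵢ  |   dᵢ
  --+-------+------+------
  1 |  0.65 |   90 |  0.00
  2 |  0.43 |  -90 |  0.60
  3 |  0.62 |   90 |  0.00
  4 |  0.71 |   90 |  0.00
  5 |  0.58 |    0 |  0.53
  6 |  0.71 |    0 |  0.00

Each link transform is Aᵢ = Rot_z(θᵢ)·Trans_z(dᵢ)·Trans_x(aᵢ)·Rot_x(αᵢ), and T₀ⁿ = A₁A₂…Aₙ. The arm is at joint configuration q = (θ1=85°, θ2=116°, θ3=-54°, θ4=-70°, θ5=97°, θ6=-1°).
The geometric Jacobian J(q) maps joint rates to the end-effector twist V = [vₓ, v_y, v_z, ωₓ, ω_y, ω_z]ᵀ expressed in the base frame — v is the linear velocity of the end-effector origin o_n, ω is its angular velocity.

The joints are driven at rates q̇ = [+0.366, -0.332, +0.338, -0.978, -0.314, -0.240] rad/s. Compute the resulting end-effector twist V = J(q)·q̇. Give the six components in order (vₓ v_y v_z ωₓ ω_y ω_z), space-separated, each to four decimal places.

o_n = [1.7309, 1.3293, -0.0668]
J₁: ẑ×o_n = [-1.3293, 1.7309, 0.0000], ω = ẑ
J2: z=[0.9962, -0.0872, 0.0000] o=[0.0567, 0.6475, 0.0000] → [0.0058, 0.0665, 0.8251, 0.9962, -0.0872, 0.0000]
J3: z=[-0.0783, -0.8954, -0.4384] o=[0.6379, 0.4075, 0.3865] → [0.8099, -0.5146, 0.9064, -0.0783, -0.8954, -0.4384]
J4: z=[0.6165, 0.3021, -0.7271] o=[1.1237, 0.2046, 0.7140] → [0.5819, 0.0398, 0.5099, 0.6165, 0.3021, -0.7271]
J5: z=[-0.7094, 0.6137, -0.3465] o=[1.3662, 0.7225, 1.1348] → [-0.5272, -0.9788, -0.6543, -0.7094, 0.6137, -0.3465]
J6: z=[-0.7094, 0.6137, -0.3465] o=[1.3210, 1.1701, 0.4907] → [-0.2869, -0.5375, -0.3645, -0.7094, 0.6137, -0.3465]
V = J·q̇ = [-0.5494, 0.8349, -0.1733, -0.5671, -0.9091, 1.1209]

-0.5494 0.8349 -0.1733 -0.5671 -0.9091 1.1209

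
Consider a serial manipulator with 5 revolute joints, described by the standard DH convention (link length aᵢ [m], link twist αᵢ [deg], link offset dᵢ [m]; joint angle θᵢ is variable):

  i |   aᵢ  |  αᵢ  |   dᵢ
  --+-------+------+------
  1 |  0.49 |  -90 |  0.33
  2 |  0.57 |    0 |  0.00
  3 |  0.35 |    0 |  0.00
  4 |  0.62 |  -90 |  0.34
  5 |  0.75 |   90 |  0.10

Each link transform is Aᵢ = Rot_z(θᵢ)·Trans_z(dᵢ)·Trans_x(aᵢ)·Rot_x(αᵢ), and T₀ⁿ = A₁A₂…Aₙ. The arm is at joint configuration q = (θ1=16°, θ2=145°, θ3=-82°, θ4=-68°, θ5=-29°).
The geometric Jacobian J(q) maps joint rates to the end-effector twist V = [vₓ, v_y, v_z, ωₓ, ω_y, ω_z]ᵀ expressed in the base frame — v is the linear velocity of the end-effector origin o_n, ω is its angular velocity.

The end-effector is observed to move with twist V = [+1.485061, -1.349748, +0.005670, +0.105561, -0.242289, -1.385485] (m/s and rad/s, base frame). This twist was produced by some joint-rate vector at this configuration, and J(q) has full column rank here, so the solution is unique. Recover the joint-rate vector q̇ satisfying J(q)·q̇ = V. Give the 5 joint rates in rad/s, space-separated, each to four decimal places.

-0.9890 -0.7160 0.7660 -0.3120 0.3980

o_n = [1.2112, 1.0793, -0.2972]
J₁: ẑ×o_n = [-1.0793, 1.2112, 0.0000], ω = ẑ
J2: z=[-0.2756, 0.9613, 0.0000] o=[0.4710, 0.1351, 0.3300] → [-0.6029, -0.1729, -0.9718, -0.2756, 0.9613, 0.0000]
J3: z=[-0.2756, 0.9613, 0.0000] o=[0.0222, 0.0064, 0.0031] → [-0.2886, -0.0828, -1.4387, -0.2756, 0.9613, 0.0000]
J4: z=[-0.2756, 0.9613, 0.0000] o=[0.1749, 0.0502, -0.3088] → [0.0111, 0.0032, -1.2798, -0.2756, 0.9613, 0.0000]
J5: z=[0.0838, 0.0240, -0.9962] o=[0.6749, 0.5472, -0.2548] → [0.5290, -0.5307, 0.0317, 0.0838, 0.0240, -0.9962]
q̇ = J⁺·V = [-0.9890, -0.7160, 0.7660, -0.3120, 0.3980]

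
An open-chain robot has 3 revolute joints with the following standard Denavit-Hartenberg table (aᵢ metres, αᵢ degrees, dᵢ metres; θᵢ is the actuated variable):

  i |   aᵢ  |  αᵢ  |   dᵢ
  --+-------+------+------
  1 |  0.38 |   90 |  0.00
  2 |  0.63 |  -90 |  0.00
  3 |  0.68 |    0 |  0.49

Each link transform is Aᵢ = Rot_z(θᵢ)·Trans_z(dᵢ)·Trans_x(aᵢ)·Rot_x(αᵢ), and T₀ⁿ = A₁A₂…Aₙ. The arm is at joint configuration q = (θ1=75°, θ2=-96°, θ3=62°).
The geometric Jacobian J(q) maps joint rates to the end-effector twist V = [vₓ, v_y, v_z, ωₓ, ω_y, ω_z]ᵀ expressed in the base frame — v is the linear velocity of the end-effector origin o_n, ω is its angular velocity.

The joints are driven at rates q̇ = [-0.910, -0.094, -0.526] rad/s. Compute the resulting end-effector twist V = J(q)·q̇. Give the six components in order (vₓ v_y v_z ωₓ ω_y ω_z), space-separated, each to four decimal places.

o_n = [-0.3811, 0.8973, -0.9953]
J₁: ẑ×o_n = [-0.8973, -0.3811, 0.0000], ω = ẑ
J2: z=[0.9659, -0.2588, 0.0000] o=[0.0984, 0.3671, 0.0000] → [0.2576, 0.9613, 0.3881, 0.9659, -0.2588, 0.0000]
J3: z=[0.2574, 0.9606, -0.1045] o=[0.0813, 0.3034, -0.6265] → [-0.2921, 0.1432, 0.5971, 0.2574, 0.9606, -0.1045]
V = J·q̇ = [0.9460, 0.1811, -0.3506, -0.2262, -0.4810, -0.8550]

0.9460 0.1811 -0.3506 -0.2262 -0.4810 -0.8550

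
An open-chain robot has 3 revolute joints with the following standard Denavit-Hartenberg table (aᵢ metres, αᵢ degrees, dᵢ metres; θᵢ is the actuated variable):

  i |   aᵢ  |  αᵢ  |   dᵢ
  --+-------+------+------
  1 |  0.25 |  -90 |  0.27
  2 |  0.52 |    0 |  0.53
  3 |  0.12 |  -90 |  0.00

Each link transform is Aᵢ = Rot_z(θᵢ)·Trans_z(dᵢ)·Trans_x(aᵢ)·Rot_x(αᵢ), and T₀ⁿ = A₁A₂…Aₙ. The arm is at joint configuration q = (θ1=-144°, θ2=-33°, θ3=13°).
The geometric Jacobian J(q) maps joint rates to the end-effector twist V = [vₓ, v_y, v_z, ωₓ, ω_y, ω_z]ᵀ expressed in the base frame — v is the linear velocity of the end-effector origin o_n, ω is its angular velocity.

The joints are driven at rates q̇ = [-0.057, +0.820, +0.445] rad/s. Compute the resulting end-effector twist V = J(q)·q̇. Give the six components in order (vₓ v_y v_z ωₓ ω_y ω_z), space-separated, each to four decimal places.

o_n = [-0.3348, -0.8983, 0.5943]
J₁: ẑ×o_n = [0.8983, -0.3348, 0.0000], ω = ẑ
J2: z=[0.5878, -0.8090, 0.0000] o=[-0.2023, -0.1469, 0.2700] → [-0.2623, -0.1906, -0.5489, 0.5878, -0.8090, 0.0000]
J3: z=[0.5878, -0.8090, 0.0000] o=[-0.2435, -0.8321, 0.5532] → [-0.0332, -0.0241, -0.1128, 0.5878, -0.8090, 0.0000]
V = J·q̇ = [-0.2811, -0.1479, -0.5003, 0.7435, -1.0234, -0.0570]

-0.2811 -0.1479 -0.5003 0.7435 -1.0234 -0.0570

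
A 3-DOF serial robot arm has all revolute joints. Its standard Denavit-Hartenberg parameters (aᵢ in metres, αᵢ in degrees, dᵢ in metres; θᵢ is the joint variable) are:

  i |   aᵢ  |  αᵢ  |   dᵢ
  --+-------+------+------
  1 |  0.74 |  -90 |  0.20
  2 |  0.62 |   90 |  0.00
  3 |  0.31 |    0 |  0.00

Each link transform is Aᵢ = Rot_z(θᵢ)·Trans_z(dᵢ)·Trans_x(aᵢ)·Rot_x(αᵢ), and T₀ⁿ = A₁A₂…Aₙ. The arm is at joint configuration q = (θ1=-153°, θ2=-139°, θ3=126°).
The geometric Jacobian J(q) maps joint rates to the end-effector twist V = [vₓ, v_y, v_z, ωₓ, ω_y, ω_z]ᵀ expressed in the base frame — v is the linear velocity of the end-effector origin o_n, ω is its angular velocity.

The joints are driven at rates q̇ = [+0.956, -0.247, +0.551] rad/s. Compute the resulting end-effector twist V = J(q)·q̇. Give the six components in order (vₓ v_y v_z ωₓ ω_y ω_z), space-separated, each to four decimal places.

0.3161 -0.1657 -0.1723 0.2100 0.3842 0.5402

o_n = [-0.2511, -0.4094, 0.4872]
J₁: ẑ×o_n = [0.4094, -0.2511, 0.0000], ω = ẑ
J2: z=[0.4540, -0.8910, 0.0000] o=[-0.6593, -0.3360, 0.2000] → [-0.2559, -0.1304, 0.3304, 0.4540, -0.8910, 0.0000]
J3: z=[0.5846, 0.2978, -0.7547] o=[-0.2424, -0.1235, 0.6068] → [-0.2514, 0.0764, -0.1645, 0.5846, 0.2978, -0.7547]
V = J·q̇ = [0.3161, -0.1657, -0.1723, 0.2100, 0.3842, 0.5402]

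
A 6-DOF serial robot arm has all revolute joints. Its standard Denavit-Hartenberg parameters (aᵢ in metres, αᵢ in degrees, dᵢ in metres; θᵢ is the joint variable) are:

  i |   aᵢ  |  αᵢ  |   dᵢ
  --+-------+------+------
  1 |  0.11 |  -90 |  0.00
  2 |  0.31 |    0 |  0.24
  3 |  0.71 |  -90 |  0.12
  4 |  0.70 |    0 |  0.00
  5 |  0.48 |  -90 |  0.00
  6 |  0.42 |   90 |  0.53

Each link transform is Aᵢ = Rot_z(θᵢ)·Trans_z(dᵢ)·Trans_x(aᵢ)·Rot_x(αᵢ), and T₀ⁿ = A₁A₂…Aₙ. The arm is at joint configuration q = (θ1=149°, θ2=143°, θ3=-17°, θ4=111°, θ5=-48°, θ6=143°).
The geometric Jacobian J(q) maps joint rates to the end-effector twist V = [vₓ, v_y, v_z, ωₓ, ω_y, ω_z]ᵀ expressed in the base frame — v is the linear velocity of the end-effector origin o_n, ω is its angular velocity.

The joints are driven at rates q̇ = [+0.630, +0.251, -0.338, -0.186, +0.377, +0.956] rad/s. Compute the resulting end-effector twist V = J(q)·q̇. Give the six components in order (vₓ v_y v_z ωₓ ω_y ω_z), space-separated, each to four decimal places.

-0.2779 -0.1469 0.3132 -0.0284 0.6249 1.4314

o_n = [0.3106, 0.5868, -0.3776]
J₁: ẑ×o_n = [-0.5868, 0.3106, 0.0000], ω = ẑ
J2: z=[-0.5150, -0.8572, 0.0000] o=[-0.0943, 0.0567, 0.0000] → [0.3237, -0.1945, 0.0740, -0.5150, -0.8572, 0.0000]
J3: z=[-0.5150, -0.8572, 0.0000] o=[-0.0057, -0.2766, -0.1866] → [0.1638, -0.0984, -0.1736, -0.5150, -0.8572, 0.0000]
J4: z=[0.6935, -0.4167, 0.5878] o=[0.2902, -0.5944, -0.7610] → [-0.8540, -0.2539, 0.8276, 0.6935, -0.4167, 0.5878]
J5: z=[0.6935, -0.4167, 0.5878] o=[0.5004, 0.0417, -0.5580] → [-0.3955, -0.2367, 0.2989, 0.6935, -0.4167, 0.5878]
J6: z=[-0.2151, 0.6589, 0.7208] o=[0.8305, 0.3424, -0.7343] → [0.0588, -0.2981, 0.2900, -0.2151, 0.6589, 0.7208]
V = J·q̇ = [-0.2779, -0.1469, 0.3132, -0.0284, 0.6249, 1.4314]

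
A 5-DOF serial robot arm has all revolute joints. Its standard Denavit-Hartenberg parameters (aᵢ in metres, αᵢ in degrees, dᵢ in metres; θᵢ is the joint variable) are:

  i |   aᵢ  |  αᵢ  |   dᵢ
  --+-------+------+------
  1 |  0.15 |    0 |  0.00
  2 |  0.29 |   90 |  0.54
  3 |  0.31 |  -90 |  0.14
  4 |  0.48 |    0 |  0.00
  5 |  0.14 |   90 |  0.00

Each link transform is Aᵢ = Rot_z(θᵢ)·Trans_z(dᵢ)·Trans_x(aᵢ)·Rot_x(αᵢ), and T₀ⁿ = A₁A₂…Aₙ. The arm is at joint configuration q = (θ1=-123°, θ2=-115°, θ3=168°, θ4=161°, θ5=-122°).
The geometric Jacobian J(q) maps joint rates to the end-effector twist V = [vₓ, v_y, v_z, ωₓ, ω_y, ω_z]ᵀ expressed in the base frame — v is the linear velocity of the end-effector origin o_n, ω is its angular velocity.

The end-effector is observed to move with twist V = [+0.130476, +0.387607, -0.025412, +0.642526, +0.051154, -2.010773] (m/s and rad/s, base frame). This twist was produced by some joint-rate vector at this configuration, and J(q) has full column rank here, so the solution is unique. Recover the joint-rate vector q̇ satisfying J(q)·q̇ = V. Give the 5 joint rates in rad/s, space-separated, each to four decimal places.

0.1500 -0.7630 0.5720 0.5800 0.8490

o_n = [-0.3421, 0.0939, 0.5327]
J₁: ẑ×o_n = [-0.0939, -0.3421, 0.0000], ω = ẑ
J2: z=[0.0000, 0.0000, 1.0000] o=[-0.0817, -0.1258, 0.0000] → [-0.2197, -0.2604, 0.0000, 0.0000, 0.0000, 1.0000]
J3: z=[0.8480, 0.5299, 0.0000] o=[-0.2354, 0.1201, 0.5400] → [-0.0039, 0.0062, 0.0343, 0.8480, 0.5299, 0.0000]
J4: z=[0.1102, -0.1763, -0.9781] o=[0.0440, -0.0628, 0.6045] → [0.1659, 0.3856, -0.0508, 0.1102, -0.1763, -0.9781]
J5: z=[0.1102, -0.1763, -0.9781] o=[-0.3237, 0.2308, 0.5101] → [-0.1379, 0.0154, -0.0183, 0.1102, -0.1763, -0.9781]
q̇ = J⁺·V = [0.1500, -0.7630, 0.5720, 0.5800, 0.8490]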